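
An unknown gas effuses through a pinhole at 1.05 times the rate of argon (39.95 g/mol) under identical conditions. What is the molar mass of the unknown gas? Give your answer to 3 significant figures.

By Graham's law, rate_X/rate_Ar = √(M_Ar/M_X).
1.05 = √(39.95/M_X)
M_X = 39.95 / 1.05² = 39.95 / 1.103 = 36.2 g/mol

36.2 g/mol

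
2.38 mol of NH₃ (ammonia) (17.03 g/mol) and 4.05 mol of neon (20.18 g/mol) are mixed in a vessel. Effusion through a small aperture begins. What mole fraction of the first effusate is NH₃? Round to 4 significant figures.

0.3901

The effusion rate of species i is ∝ p_i/√M_i ∝ n_i/√M_i.
Mole fraction of NH₃ in the effusate = (n_NH₃/√M_NH₃) / (n_NH₃/√M_NH₃ + n_Ne/√M_Ne)
= (2.38/√17.03) / (2.38/√17.03 + 4.05/√20.18) = 0.5767/(0.5767 + 0.9016) = 0.3901.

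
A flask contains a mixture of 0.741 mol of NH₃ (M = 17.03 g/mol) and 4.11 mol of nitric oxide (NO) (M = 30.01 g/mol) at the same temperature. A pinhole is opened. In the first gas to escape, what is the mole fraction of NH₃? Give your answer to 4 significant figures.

Each component's effusion rate ∝ (its partial pressure)·(1/√M) ∝ n_i/√M_i.
So x_NH₃ in the escaping gas = (n_NH₃/√M_NH₃) / Σ(n_i/√M_i)
= (0.741/√17.03) / (0.741/√17.03 + 4.11/√30.01) = 0.1796/(0.1796 + 0.7503) = 0.1931.

0.1931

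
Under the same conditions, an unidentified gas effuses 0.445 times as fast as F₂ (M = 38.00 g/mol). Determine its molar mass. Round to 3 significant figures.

Since effusion rate ∝ 1/√M, rate_X/rate_F₂ = √(M_F₂/M_X).
0.445 = √(38.00/M_X)
M_X = 38.00 / 0.445² = 38.00 / 0.1980 = 192 g/mol

192 g/mol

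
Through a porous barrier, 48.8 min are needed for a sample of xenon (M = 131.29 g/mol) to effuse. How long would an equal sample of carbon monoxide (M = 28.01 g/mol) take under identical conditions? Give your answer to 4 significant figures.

22.54 min

Using Graham's law: t_CO/t_Xe = √(M_CO/M_Xe) = √(28.01/131.29) = √0.2133 = 0.4619.
So the time for CO is 48.8 × 0.4619 = 22.54 min.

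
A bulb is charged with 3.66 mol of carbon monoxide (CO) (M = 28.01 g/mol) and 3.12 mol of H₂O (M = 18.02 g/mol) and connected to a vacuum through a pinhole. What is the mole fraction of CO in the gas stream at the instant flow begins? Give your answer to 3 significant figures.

0.485

The effusion rate of species i is ∝ p_i/√M_i ∝ n_i/√M_i.
So x_CO in the escaping gas = (n_CO/√M_CO) / Σ(n_i/√M_i)
= (3.66/√28.01) / (3.66/√28.01 + 3.12/√18.02) = 0.6916/(0.6916 + 0.7350) = 0.485.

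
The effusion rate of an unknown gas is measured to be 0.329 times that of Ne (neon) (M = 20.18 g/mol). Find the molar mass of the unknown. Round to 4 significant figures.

Graham's law gives rate_X/rate_Ne = √(M_Ne/M_X).
0.329 = √(20.18/M_X)
M_X = 20.18 / 0.329² = 20.18 / 0.1082 = 186.4 g/mol

186.4 g/mol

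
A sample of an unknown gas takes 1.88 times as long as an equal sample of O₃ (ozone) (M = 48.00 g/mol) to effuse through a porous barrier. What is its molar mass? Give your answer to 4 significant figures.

From Graham's law, t_X/t_O₃ = √(M_X/M_O₃).
1.88 = √(M_X/48.00)
M_X = 48.00 × 1.88² = 48.00 × 3.534 = 169.7 g/mol

169.7 g/mol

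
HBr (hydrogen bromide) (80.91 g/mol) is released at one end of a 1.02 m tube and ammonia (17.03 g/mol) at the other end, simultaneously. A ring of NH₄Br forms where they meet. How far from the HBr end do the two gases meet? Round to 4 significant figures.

Graham's law gives d_HBr/d_NH₃ = rate_HBr/rate_NH₃ = √(M_NH₃/M_HBr) = √(17.03/80.91) = 0.4588.
With d_HBr + d_NH₃ = 1.02 m, d_NH₃ = 1.02/(1 + 0.4588) = 0.6992 m.
d_HBr = 1.02 − 0.6992 = 0.3208 m.

0.3208 m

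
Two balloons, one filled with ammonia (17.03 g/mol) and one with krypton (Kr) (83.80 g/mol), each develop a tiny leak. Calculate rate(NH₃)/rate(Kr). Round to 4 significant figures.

Using Graham's law: rate_NH₃/rate_Kr = √(M_Kr/M_NH₃) = √(83.80/17.03) = √4.921 = 2.218.

2.218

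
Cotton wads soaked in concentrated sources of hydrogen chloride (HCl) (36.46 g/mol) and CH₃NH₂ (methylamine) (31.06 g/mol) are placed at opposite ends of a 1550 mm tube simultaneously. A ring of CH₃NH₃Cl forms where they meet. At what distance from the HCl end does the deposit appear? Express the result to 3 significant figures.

744 mm

In equal time, each gas travels a distance ∝ its rate ∝ 1/√M, so d_HCl/d_CH₃NH₂ = √(M_CH₃NH₂/M_HCl) = √(31.06/36.46) = 0.9230.
With d_HCl + d_CH₃NH₂ = 1550 mm, d_CH₃NH₂ = 1550/(1 + 0.9230) = 806.0 mm.
d_HCl = 1550 − 806.0 = 744 mm.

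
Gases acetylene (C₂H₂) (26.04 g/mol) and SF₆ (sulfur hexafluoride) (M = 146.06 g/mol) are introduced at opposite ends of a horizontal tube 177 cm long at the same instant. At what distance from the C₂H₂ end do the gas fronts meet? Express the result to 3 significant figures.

124 cm

In equal time, each gas travels a distance ∝ its rate ∝ 1/√M, so d_C₂H₂/d_SF₆ = √(M_SF₆/M_C₂H₂) = √(146.06/26.04) = 2.368.
With d_C₂H₂ + d_SF₆ = 177 cm, d_SF₆ = 177/(1 + 2.368) = 52.55 cm.
d_C₂H₂ = 177 − 52.55 = 124 cm.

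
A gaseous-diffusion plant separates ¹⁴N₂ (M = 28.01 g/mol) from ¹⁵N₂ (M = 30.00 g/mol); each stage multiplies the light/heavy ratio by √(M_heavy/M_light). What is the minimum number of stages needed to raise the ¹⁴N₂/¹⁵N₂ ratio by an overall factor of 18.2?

85

With α = √(30.00/28.01) per stage, ln α = ½ ln(1.07105) = 0.03432.
Need α^N ≥ 18.2 ⇒ N ≥ ln(18.2) / ln α = 2.901 / 0.03432 = 84.55.
So at least 85 stages are needed.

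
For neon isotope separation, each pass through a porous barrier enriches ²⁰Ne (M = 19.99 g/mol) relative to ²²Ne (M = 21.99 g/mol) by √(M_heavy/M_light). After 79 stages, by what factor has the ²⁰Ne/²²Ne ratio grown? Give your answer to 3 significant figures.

43.2

The single-stage factor is √(M_heavy/M_light), so 79 stages give [√(21.99/19.99)]^79 = (21.99/19.99)^(79/2).
= 1.10005^(79/2) = 43.2.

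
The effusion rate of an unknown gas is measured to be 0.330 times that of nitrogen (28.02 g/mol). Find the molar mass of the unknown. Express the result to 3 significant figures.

Graham's law gives rate_X/rate_N₂ = √(M_N₂/M_X).
0.330 = √(28.02/M_X)
M_X = 28.02 / 0.330² = 28.02 / 0.1089 = 257 g/mol

257 g/mol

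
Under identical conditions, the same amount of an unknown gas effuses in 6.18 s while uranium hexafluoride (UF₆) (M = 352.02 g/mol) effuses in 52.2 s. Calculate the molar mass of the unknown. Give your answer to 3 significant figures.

By Graham's law, t_X/t_UF₆ = √(M_X/M_UF₆).
6.18/52.2 = 0.1184 = √(M_X/352.02)
M_X = 352.02 × 0.1184² = 352.02 × 0.01402 = 4.93 g/mol

4.93 g/mol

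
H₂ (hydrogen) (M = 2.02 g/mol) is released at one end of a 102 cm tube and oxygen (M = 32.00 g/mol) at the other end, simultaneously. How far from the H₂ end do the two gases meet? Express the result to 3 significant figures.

81.5 cm

Distances travelled in equal time are proportional to diffusion rates, so d_H₂/d_O₂ = √(M_O₂/M_H₂) = √(32.00/2.02) = 3.980.
With d_H₂ + d_O₂ = 102 cm, d_O₂ = 102/(1 + 3.980) = 20.48 cm.
d_H₂ = 102 − 20.48 = 81.5 cm.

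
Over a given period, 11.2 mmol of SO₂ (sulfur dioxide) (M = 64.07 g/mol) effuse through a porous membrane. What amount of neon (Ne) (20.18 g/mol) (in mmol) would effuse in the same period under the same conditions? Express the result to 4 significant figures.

19.96 mmol

By Graham's law, rate_Ne/rate_SO₂ = √(M_SO₂/M_Ne) = √(64.07/20.18) = √3.175 = 1.782.
So the amount for Ne is 11.2 × 1.782 = 19.96 mmol.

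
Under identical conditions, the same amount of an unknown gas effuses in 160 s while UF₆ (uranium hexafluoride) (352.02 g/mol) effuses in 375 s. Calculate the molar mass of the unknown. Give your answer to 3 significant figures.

Using Graham's law: t_X/t_UF₆ = √(M_X/M_UF₆).
160/375 = 0.4267 = √(M_X/352.02)
M_X = 352.02 × 0.4267² = 352.02 × 0.1820 = 64.1 g/mol

64.1 g/mol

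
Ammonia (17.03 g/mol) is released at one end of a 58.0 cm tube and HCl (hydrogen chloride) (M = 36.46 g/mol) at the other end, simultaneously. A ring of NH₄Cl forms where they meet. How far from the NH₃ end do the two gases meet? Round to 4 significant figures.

34.45 cm

In equal time, each gas travels a distance ∝ its rate ∝ 1/√M, so d_NH₃/d_HCl = √(M_HCl/M_NH₃) = √(36.46/17.03) = 1.463.
With d_NH₃ + d_HCl = 58.0 cm, d_HCl = 58.0/(1 + 1.463) = 23.55 cm.
d_NH₃ = 58.0 − 23.55 = 34.45 cm.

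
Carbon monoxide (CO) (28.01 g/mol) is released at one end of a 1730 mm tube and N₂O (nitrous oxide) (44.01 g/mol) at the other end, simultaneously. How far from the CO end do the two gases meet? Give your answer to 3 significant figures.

962 mm

The fronts meet when d_CO + d_N₂O = L with d_CO/d_N₂O = √(M_N₂O/M_CO) (Graham's law). Here √(M_N₂O/M_CO) = √(44.01/28.01) = 1.253.
With d_CO + d_N₂O = 1730 mm, d_N₂O = 1730/(1 + 1.253) = 767.7 mm.
d_CO = 1730 − 767.7 = 962 mm.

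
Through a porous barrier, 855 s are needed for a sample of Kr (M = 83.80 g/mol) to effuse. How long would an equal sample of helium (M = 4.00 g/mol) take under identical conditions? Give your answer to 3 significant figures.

187 s

Using Graham's law: t_He/t_Kr = √(M_He/M_Kr) = √(4.00/83.80) = √0.04773 = 0.2185.
So the time for He is 855 × 0.2185 = 187 s.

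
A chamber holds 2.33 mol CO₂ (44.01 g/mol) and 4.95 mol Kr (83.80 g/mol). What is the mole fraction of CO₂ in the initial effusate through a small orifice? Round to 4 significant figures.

Each component's effusion rate ∝ (its partial pressure)·(1/√M) ∝ n_i/√M_i.
x_CO₂(eff) = (n_CO₂/√M_CO₂) / (n_CO₂/√M_CO₂ + n_Kr/√M_Kr)
= (2.33/√44.01) / (2.33/√44.01 + 4.95/√83.80) = 0.3512/(0.3512 + 0.5407) = 0.3938.

0.3938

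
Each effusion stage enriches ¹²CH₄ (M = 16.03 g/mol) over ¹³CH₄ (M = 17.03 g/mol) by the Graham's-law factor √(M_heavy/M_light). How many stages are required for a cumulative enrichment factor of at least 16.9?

With α = √(17.03/16.03) per stage, ln α = ½ ln(1.06238) = 0.03026.
Need α^N ≥ 16.9 ⇒ N ≥ ln(16.9) / ln α = 2.827 / 0.03026 = 93.44.
Minimum whole number of stages: N = 94.

94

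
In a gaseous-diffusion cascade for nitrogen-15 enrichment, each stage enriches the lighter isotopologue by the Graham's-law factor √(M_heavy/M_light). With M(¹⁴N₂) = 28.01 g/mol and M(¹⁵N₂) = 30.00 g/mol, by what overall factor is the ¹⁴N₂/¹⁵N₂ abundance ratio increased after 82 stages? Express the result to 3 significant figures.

16.7

Each stage multiplies the ratio by α = √(30.00/28.01), so after 82 stages the overall factor is α^82 = (30.00/28.01)^(82/2).
= 1.07105^41 = 16.7.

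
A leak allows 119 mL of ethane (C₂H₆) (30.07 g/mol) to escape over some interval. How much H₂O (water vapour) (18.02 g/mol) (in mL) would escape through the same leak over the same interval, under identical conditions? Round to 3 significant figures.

Using Graham's law: rate_H₂O/rate_C₂H₆ = √(M_C₂H₆/M_H₂O) = √(30.07/18.02) = √1.669 = 1.292.
So the volume for H₂O is 119 × 1.292 = 154 mL.

154 mL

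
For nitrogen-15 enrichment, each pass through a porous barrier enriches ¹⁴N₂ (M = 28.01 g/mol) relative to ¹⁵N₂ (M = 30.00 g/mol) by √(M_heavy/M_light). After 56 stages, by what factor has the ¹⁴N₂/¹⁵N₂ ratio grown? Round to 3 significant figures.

6.83

Overall factor = α^56 with α = √(30.00/28.01), i.e. (30.00/28.01)^(56/2).
= 1.07105^28 = 6.83.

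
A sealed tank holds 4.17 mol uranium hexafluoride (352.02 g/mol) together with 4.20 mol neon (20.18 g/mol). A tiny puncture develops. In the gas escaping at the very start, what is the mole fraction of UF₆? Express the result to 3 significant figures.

0.192

Effusion rate of each component ∝ n_i/√M_i (partial pressure × 1/√M).
x_UF₆(eff) = (n_UF₆/√M_UF₆) / (n_UF₆/√M_UF₆ + n_Ne/√M_Ne)
= (4.17/√352.02) / (4.17/√352.02 + 4.20/√20.18) = 0.2223/(0.2223 + 0.9350) = 0.192.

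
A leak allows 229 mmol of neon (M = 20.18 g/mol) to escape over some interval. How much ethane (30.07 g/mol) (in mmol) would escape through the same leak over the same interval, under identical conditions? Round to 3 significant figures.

188 mmol

By Graham's law, rate_C₂H₆/rate_Ne = √(M_Ne/M_C₂H₆) = √(20.18/30.07) = √0.6711 = 0.8192.
So the amount for C₂H₆ is 229 × 0.8192 = 188 mmol.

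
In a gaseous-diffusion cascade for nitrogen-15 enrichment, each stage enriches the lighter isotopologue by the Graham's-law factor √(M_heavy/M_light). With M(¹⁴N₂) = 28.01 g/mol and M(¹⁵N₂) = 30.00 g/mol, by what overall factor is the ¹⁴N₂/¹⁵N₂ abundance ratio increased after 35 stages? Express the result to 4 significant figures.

The single-stage factor is √(M_heavy/M_light), so 35 stages give [√(30.00/28.01)]^35 = (30.00/28.01)^(35/2).
= 1.07105^(35/2) = 3.324.

3.324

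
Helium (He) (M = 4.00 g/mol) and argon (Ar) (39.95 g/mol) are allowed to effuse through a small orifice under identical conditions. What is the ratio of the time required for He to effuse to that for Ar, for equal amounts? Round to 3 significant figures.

Graham's law gives t_He/t_Ar = √(M_He/M_Ar) = √(4.00/39.95) = √0.1001 = 0.316.

0.316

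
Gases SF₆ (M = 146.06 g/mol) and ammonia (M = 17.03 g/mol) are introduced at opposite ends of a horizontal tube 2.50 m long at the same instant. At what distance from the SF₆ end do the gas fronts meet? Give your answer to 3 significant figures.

0.636 m

Graham's law gives d_SF₆/d_NH₃ = rate_SF₆/rate_NH₃ = √(M_NH₃/M_SF₆) = √(17.03/146.06) = 0.3415.
With d_SF₆ + d_NH₃ = 2.50 m, d_NH₃ = 2.50/(1 + 0.3415) = 1.864 m.
d_SF₆ = 2.50 − 1.864 = 0.636 m.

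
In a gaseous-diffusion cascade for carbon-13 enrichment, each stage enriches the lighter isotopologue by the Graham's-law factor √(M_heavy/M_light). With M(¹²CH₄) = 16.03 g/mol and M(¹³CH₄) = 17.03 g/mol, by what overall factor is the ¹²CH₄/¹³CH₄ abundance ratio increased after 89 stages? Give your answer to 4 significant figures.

The single-stage factor is √(M_heavy/M_light), so 89 stages give [√(17.03/16.03)]^89 = (17.03/16.03)^(89/2).
= 1.06238^(89/2) = 14.77.

14.77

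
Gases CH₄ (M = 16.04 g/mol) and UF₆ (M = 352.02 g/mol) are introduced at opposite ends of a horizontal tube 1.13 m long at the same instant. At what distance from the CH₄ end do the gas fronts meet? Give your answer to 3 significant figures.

The fronts meet when d_CH₄ + d_UF₆ = L with d_CH₄/d_UF₆ = √(M_UF₆/M_CH₄) (Graham's law). Here √(M_UF₆/M_CH₄) = √(352.02/16.04) = 4.685.
With d_CH₄ + d_UF₆ = 1.13 m, d_UF₆ = 1.13/(1 + 4.685) = 0.1988 m.
d_CH₄ = 1.13 − 0.1988 = 0.931 m.

0.931 m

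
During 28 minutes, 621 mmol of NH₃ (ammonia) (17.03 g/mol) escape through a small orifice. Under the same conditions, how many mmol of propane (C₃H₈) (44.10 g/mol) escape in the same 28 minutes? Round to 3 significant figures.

386 mmol

Graham's law gives rate_C₃H₈/rate_NH₃ = √(M_NH₃/M_C₃H₈) = √(17.03/44.10) = √0.3862 = 0.6214.
So the amount for C₃H₈ is 621 × 0.6214 = 386 mmol.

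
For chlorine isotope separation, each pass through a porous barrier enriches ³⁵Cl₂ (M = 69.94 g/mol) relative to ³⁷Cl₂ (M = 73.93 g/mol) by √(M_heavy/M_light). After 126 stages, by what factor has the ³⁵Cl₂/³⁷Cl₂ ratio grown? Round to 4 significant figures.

After 126 stages the ratio has grown by (√(73.93/69.94))^126 = (73.93/69.94)^(126/2).
= 1.05705^63 = 32.96.

32.96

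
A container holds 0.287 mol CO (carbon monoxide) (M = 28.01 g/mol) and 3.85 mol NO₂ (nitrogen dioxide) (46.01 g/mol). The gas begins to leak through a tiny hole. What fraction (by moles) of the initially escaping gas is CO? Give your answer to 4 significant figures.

Each component's effusion rate ∝ (its partial pressure)·(1/√M) ∝ n_i/√M_i.
x_CO(eff) = (n_CO/√M_CO) / (n_CO/√M_CO + n_NO₂/√M_NO₂)
= (0.287/√28.01) / (0.287/√28.01 + 3.85/√46.01) = 0.05423/(0.05423 + 0.5676) = 0.08721.

0.08721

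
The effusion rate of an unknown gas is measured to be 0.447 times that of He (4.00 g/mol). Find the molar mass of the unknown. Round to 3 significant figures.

Using Graham's law: rate_X/rate_He = √(M_He/M_X).
0.447 = √(4.00/M_X)
M_X = 4.00 / 0.447² = 4.00 / 0.1998 = 20.0 g/mol

20.0 g/mol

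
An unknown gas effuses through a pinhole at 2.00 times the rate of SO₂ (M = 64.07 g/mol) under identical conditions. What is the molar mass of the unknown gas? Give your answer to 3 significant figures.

By Graham's law, rate_X/rate_SO₂ = √(M_SO₂/M_X).
2.00 = √(64.07/M_X)
M_X = 64.07 / 2.00² = 64.07 / 4.000 = 16.0 g/mol

16.0 g/mol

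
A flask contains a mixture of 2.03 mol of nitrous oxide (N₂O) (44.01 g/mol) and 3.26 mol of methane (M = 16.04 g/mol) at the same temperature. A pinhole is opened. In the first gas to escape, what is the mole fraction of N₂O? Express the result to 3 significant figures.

Effusion rate of each component ∝ n_i/√M_i (partial pressure × 1/√M).
Mole fraction of N₂O in the effusate = (n_N₂O/√M_N₂O) / (n_N₂O/√M_N₂O + n_CH₄/√M_CH₄)
= (2.03/√44.01) / (2.03/√44.01 + 3.26/√16.04) = 0.3060/(0.3060 + 0.8140) = 0.273.

0.273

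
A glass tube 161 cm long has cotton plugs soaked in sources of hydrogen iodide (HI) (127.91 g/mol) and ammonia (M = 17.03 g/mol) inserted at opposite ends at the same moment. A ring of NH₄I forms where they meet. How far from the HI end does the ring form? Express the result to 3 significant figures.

Distances travelled in equal time are proportional to diffusion rates, so d_HI/d_NH₃ = √(M_NH₃/M_HI) = √(17.03/127.91) = 0.3649.
With d_HI + d_NH₃ = 161 cm, d_NH₃ = 161/(1 + 0.3649) = 118.0 cm.
d_HI = 161 − 118.0 = 43.0 cm.

43.0 cm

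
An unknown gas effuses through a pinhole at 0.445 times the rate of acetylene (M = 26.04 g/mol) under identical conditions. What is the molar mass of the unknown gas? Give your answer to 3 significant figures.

Since effusion rate ∝ 1/√M, rate_X/rate_C₂H₂ = √(M_C₂H₂/M_X).
0.445 = √(26.04/M_X)
M_X = 26.04 / 0.445² = 26.04 / 0.1980 = 131 g/mol

131 g/mol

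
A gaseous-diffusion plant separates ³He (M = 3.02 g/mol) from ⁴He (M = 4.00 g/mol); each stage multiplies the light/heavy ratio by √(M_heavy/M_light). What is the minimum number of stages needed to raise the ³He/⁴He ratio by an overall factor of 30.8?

25

With α = √(4.00/3.02) per stage, ln α = ½ ln(1.32450) = 0.1405.
Need α^N ≥ 30.8 ⇒ N ≥ ln(30.8) / ln α = 3.428 / 0.1405 = 24.39.
So at least 25 stages are needed.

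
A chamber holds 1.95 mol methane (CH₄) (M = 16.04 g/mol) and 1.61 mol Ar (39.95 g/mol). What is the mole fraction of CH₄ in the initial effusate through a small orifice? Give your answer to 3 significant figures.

The effusion rate of species i is ∝ p_i/√M_i ∝ n_i/√M_i.
x_CH₄(eff) = (n_CH₄/√M_CH₄) / (n_CH₄/√M_CH₄ + n_Ar/√M_Ar)
= (1.95/√16.04) / (1.95/√16.04 + 1.61/√39.95) = 0.4869/(0.4869 + 0.2547) = 0.657.

0.657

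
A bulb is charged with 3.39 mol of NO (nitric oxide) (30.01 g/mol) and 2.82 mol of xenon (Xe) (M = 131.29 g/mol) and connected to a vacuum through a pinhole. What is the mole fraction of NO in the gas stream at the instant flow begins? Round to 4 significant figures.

Rate_i ∝ x_i/√M_i (Graham's law weighted by mole fraction), so the effusate composition follows n_i/√M_i.
x_NO(eff) = (n_NO/√M_NO) / (n_NO/√M_NO + n_Xe/√M_Xe)
= (3.39/√30.01) / (3.39/√30.01 + 2.82/√131.29) = 0.6188/(0.6188 + 0.2461) = 0.7155.

0.7155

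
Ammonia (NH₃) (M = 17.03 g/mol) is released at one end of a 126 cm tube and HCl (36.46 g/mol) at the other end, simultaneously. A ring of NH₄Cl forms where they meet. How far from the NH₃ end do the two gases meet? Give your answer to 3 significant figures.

The fronts meet when d_NH₃ + d_HCl = L with d_NH₃/d_HCl = √(M_HCl/M_NH₃) (Graham's law). Here √(M_HCl/M_NH₃) = √(36.46/17.03) = 1.463.
With d_NH₃ + d_HCl = 126 cm, d_HCl = 126/(1 + 1.463) = 51.15 cm.
d_NH₃ = 126 − 51.15 = 74.8 cm.

74.8 cm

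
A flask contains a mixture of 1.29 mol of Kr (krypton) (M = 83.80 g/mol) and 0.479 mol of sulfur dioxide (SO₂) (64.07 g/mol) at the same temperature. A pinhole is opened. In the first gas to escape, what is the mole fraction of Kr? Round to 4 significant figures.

The effusion rate of species i is ∝ p_i/√M_i ∝ n_i/√M_i.
Mole fraction of Kr in the effusate = (n_Kr/√M_Kr) / (n_Kr/√M_Kr + n_SO₂/√M_SO₂)
= (1.29/√83.80) / (1.29/√83.80 + 0.479/√64.07) = 0.1409/(0.1409 + 0.05984) = 0.7019.

0.7019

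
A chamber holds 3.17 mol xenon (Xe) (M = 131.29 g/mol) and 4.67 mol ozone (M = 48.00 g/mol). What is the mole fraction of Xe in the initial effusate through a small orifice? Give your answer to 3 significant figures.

The effusion rate of species i is ∝ p_i/√M_i ∝ n_i/√M_i.
Mole fraction of Xe in the effusate = (n_Xe/√M_Xe) / (n_Xe/√M_Xe + n_O₃/√M_O₃)
= (3.17/√131.29) / (3.17/√131.29 + 4.67/√48.00) = 0.2767/(0.2767 + 0.6741) = 0.291.

0.291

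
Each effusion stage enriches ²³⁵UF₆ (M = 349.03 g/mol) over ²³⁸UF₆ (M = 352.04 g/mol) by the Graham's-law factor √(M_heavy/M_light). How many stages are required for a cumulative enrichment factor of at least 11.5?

569

Per stage α = (352.04/349.03)^(1/2) = 1.00862^0.5, giving ln α = 0.004293.
Need α^N ≥ 11.5 ⇒ N ≥ ln(11.5) / ln α = 2.442 / 0.004293 = 568.85.
Minimum whole number of stages: N = 569.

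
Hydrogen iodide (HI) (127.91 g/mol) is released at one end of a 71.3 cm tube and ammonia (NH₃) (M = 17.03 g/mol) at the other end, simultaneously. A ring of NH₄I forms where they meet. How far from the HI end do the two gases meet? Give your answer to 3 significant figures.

19.1 cm

Graham's law gives d_HI/d_NH₃ = rate_HI/rate_NH₃ = √(M_NH₃/M_HI) = √(17.03/127.91) = 0.3649.
With d_HI + d_NH₃ = 71.3 cm, d_NH₃ = 71.3/(1 + 0.3649) = 52.24 cm.
d_HI = 71.3 − 52.24 = 19.1 cm.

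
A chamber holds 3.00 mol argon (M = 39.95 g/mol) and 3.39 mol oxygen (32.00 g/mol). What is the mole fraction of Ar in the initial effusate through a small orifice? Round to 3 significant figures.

0.442

The effusion rate of species i is ∝ p_i/√M_i ∝ n_i/√M_i.
x_Ar(eff) = (n_Ar/√M_Ar) / (n_Ar/√M_Ar + n_O₂/√M_O₂)
= (3.00/√39.95) / (3.00/√39.95 + 3.39/√32.00) = 0.4746/(0.4746 + 0.5993) = 0.442.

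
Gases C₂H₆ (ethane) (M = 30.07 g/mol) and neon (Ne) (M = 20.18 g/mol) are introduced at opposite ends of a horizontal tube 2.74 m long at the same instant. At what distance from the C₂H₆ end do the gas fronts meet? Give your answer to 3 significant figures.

In equal time, each gas travels a distance ∝ its rate ∝ 1/√M, so d_C₂H₆/d_Ne = √(M_Ne/M_C₂H₆) = √(20.18/30.07) = 0.8192.
With d_C₂H₆ + d_Ne = 2.74 m, d_Ne = 2.74/(1 + 0.8192) = 1.506 m.
d_C₂H₆ = 2.74 − 1.506 = 1.23 m.

1.23 m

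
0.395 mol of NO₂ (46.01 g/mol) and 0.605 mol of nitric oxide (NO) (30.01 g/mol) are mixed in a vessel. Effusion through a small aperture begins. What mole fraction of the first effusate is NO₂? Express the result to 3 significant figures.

0.345

Rate_i ∝ x_i/√M_i (Graham's law weighted by mole fraction), so the effusate composition follows n_i/√M_i.
Mole fraction of NO₂ in the effusate = (n_NO₂/√M_NO₂) / (n_NO₂/√M_NO₂ + n_NO/√M_NO)
= (0.395/√46.01) / (0.395/√46.01 + 0.605/√30.01) = 0.05823/(0.05823 + 0.1104) = 0.345.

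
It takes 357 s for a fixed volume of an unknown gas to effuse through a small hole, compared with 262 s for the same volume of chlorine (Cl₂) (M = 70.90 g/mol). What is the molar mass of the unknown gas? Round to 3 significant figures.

By Graham's law, t_X/t_Cl₂ = √(M_X/M_Cl₂).
357/262 = 1.363 = √(M_X/70.90)
M_X = 70.90 × 1.363² = 70.90 × 1.857 = 132 g/mol

132 g/mol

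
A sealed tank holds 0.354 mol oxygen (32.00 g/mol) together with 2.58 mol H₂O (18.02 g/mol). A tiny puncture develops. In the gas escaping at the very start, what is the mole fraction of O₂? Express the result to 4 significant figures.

Each component's effusion rate ∝ (its partial pressure)·(1/√M) ∝ n_i/√M_i.
So x_O₂ in the escaping gas = (n_O₂/√M_O₂) / Σ(n_i/√M_i)
= (0.354/√32.00) / (0.354/√32.00 + 2.58/√18.02) = 0.06258/(0.06258 + 0.6078) = 0.09335.

0.09335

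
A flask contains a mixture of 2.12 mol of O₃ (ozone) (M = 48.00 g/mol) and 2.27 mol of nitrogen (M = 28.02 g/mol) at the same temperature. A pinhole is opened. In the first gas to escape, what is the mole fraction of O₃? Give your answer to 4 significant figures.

Rate_i ∝ x_i/√M_i (Graham's law weighted by mole fraction), so the effusate composition follows n_i/√M_i.
So x_O₃ in the escaping gas = (n_O₃/√M_O₃) / Σ(n_i/√M_i)
= (2.12/√48.00) / (2.12/√48.00 + 2.27/√28.02) = 0.3060/(0.3060 + 0.4288) = 0.4164.

0.4164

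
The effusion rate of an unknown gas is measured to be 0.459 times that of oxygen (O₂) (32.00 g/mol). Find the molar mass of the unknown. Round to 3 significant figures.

152 g/mol

By Graham's law, rate_X/rate_O₂ = √(M_O₂/M_X).
0.459 = √(32.00/M_X)
M_X = 32.00 / 0.459² = 32.00 / 0.2107 = 152 g/mol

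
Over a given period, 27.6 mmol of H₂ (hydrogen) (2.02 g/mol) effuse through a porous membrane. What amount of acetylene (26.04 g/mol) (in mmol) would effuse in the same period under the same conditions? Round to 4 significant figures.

7.687 mmol

From Graham's law, rate_C₂H₂/rate_H₂ = √(M_H₂/M_C₂H₂) = √(2.02/26.04) = √0.07757 = 0.2785.
So the amount for C₂H₂ is 27.6 × 0.2785 = 7.687 mmol.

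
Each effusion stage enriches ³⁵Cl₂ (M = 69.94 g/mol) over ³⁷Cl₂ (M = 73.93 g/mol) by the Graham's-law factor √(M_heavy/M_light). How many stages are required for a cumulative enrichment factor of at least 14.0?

96

With α = √(73.93/69.94) per stage, ln α = ½ ln(1.05705) = 0.02774.
Need α^N ≥ 14.0 ⇒ N ≥ ln(14.0) / ln α = 2.639 / 0.02774 = 95.13.
So at least 96 stages are needed.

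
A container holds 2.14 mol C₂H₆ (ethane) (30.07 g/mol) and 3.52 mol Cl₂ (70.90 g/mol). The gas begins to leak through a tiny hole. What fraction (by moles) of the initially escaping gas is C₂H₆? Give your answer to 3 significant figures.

Rate_i ∝ x_i/√M_i (Graham's law weighted by mole fraction), so the effusate composition follows n_i/√M_i.
So x_C₂H₆ in the escaping gas = (n_C₂H₆/√M_C₂H₆) / Σ(n_i/√M_i)
= (2.14/√30.07) / (2.14/√30.07 + 3.52/√70.90) = 0.3903/(0.3903 + 0.4180) = 0.483.

0.483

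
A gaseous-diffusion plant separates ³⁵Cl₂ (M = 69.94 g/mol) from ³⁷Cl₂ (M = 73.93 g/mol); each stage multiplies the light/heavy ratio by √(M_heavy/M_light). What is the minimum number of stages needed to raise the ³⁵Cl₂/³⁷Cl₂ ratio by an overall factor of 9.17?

80

Single-stage factor α = √(73.93/69.94), so ln α = ½ ln(1.05705) = 0.02774.
Need α^N ≥ 9.17 ⇒ N ≥ ln(9.17) / ln α = 2.216 / 0.02774 = 79.88.
Rounding up, N = 80 stages.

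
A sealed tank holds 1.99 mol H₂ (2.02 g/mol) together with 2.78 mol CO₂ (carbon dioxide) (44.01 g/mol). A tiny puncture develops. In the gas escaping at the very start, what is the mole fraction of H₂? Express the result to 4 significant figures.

Effusion rate of each component ∝ n_i/√M_i (partial pressure × 1/√M).
x_H₂(eff) = (n_H₂/√M_H₂) / (n_H₂/√M_H₂ + n_CO₂/√M_CO₂)
= (1.99/√2.02) / (1.99/√2.02 + 2.78/√44.01) = 1.400/(1.400 + 0.4191) = 0.7697.

0.7697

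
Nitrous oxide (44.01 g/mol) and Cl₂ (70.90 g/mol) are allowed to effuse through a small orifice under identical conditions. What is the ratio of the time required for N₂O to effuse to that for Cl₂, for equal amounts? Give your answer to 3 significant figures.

0.788

By Graham's law, t_N₂O/t_Cl₂ = √(M_N₂O/M_Cl₂) = √(44.01/70.90) = √0.6207 = 0.788.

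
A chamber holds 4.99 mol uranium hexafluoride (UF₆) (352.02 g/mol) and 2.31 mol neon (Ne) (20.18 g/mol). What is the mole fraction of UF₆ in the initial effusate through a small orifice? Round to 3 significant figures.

Each component's effusion rate ∝ (its partial pressure)·(1/√M) ∝ n_i/√M_i.
x_UF₆(eff) = (n_UF₆/√M_UF₆) / (n_UF₆/√M_UF₆ + n_Ne/√M_Ne)
= (4.99/√352.02) / (4.99/√352.02 + 2.31/√20.18) = 0.2660/(0.2660 + 0.5142) = 0.341.

0.341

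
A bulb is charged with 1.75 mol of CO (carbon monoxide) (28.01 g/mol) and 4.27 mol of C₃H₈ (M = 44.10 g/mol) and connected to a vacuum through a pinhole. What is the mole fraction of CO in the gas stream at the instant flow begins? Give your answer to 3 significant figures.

0.340

Each component's effusion rate ∝ (its partial pressure)·(1/√M) ∝ n_i/√M_i.
So x_CO in the escaping gas = (n_CO/√M_CO) / Σ(n_i/√M_i)
= (1.75/√28.01) / (1.75/√28.01 + 4.27/√44.10) = 0.3307/(0.3307 + 0.6430) = 0.340.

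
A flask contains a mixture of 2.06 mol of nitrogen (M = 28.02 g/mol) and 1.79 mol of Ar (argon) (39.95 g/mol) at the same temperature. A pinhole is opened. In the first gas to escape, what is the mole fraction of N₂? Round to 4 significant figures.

The effusion rate of species i is ∝ p_i/√M_i ∝ n_i/√M_i.
Mole fraction of N₂ in the effusate = (n_N₂/√M_N₂) / (n_N₂/√M_N₂ + n_Ar/√M_Ar)
= (2.06/√28.02) / (2.06/√28.02 + 1.79/√39.95) = 0.3892/(0.3892 + 0.2832) = 0.5788.

0.5788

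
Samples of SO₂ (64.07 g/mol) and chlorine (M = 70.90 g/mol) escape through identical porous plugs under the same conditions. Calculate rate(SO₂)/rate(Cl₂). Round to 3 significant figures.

1.05

Since effusion rate ∝ 1/√M, rate_SO₂/rate_Cl₂ = √(M_Cl₂/M_SO₂) = √(70.90/64.07) = √1.107 = 1.05.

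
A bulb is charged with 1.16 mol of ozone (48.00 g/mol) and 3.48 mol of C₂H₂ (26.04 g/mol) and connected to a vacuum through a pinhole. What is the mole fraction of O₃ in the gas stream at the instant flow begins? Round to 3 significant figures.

Effusion rate of each component ∝ n_i/√M_i (partial pressure × 1/√M).
x_O₃(eff) = (n_O₃/√M_O₃) / (n_O₃/√M_O₃ + n_C₂H₂/√M_C₂H₂)
= (1.16/√48.00) / (1.16/√48.00 + 3.48/√26.04) = 0.1674/(0.1674 + 0.6820) = 0.197.

0.197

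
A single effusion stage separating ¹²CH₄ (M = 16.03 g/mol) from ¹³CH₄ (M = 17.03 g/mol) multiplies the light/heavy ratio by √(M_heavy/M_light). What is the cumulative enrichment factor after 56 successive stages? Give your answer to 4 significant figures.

5.443

After 56 stages the ratio has grown by (√(17.03/16.03))^56 = (17.03/16.03)^(56/2).
= 1.06238^28 = 5.443.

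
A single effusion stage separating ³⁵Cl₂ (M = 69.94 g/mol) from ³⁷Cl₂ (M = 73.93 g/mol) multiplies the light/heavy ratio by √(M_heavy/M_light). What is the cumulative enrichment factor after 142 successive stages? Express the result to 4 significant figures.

51.37

Overall factor = α^142 with α = √(73.93/69.94), i.e. (73.93/69.94)^(142/2).
= 1.05705^71 = 51.37.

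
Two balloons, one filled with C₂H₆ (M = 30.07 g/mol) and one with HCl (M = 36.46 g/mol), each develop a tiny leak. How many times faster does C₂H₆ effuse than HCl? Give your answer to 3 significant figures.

1.10

From Graham's law, rate_C₂H₆/rate_HCl = √(M_HCl/M_C₂H₆) = √(36.46/30.07) = √1.213 = 1.10.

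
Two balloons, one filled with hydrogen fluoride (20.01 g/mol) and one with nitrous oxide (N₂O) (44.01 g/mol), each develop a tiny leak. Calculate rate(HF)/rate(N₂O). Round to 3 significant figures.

1.48

By Graham's law, rate_HF/rate_N₂O = √(M_N₂O/M_HF) = √(44.01/20.01) = √2.199 = 1.48.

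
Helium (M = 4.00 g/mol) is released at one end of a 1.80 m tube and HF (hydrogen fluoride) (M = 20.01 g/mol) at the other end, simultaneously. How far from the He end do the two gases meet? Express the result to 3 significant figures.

1.24 m

Distances travelled in equal time are proportional to diffusion rates, so d_He/d_HF = √(M_HF/M_He) = √(20.01/4.00) = 2.237.
With d_He + d_HF = 1.80 m, d_HF = 1.80/(1 + 2.237) = 0.5561 m.
d_He = 1.80 − 0.5561 = 1.24 m.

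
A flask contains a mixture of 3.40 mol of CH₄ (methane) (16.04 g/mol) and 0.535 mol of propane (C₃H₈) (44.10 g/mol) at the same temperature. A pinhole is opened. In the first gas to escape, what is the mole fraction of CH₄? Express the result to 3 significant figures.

0.913

The effusion rate of species i is ∝ p_i/√M_i ∝ n_i/√M_i.
x_CH₄(eff) = (n_CH₄/√M_CH₄) / (n_CH₄/√M_CH₄ + n_C₃H₈/√M_C₃H₈)
= (3.40/√16.04) / (3.40/√16.04 + 0.535/√44.10) = 0.8489/(0.8489 + 0.08056) = 0.913.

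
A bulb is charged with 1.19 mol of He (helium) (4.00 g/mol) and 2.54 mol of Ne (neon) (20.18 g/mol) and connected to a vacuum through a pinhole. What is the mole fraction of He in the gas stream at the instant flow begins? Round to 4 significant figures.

0.5127

Rate_i ∝ x_i/√M_i (Graham's law weighted by mole fraction), so the effusate composition follows n_i/√M_i.
Mole fraction of He in the effusate = (n_He/√M_He) / (n_He/√M_He + n_Ne/√M_Ne)
= (1.19/√4.00) / (1.19/√4.00 + 2.54/√20.18) = 0.5950/(0.5950 + 0.5654) = 0.5127.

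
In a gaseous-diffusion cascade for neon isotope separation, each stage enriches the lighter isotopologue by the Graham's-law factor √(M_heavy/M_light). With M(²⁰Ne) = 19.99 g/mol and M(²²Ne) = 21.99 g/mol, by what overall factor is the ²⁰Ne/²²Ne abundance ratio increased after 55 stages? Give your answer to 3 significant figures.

13.8

After 55 stages the ratio has grown by (√(21.99/19.99))^55 = (21.99/19.99)^(55/2).
= 1.10005^(55/2) = 13.8.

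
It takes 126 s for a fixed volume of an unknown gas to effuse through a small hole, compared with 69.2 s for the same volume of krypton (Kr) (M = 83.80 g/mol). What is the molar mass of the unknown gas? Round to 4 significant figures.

277.8 g/mol

From Graham's law, t_X/t_Kr = √(M_X/M_Kr).
126/69.2 = 1.821 = √(M_X/83.80)
M_X = 83.80 × 1.821² = 83.80 × 3.315 = 277.8 g/mol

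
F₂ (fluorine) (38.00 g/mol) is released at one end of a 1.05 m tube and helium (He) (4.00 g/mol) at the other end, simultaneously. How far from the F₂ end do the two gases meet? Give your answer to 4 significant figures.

In equal time, each gas travels a distance ∝ its rate ∝ 1/√M, so d_F₂/d_He = √(M_He/M_F₂) = √(4.00/38.00) = 0.3244.
With d_F₂ + d_He = 1.05 m, d_He = 1.05/(1 + 0.3244) = 0.7928 m.
d_F₂ = 1.05 − 0.7928 = 0.2572 m.

0.2572 m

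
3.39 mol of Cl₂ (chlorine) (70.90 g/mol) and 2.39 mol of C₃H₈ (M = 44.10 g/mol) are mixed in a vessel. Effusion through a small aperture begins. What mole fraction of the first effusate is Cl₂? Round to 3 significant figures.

0.528

Each component's effusion rate ∝ (its partial pressure)·(1/√M) ∝ n_i/√M_i.
Mole fraction of Cl₂ in the effusate = (n_Cl₂/√M_Cl₂) / (n_Cl₂/√M_Cl₂ + n_C₃H₈/√M_C₃H₈)
= (3.39/√70.90) / (3.39/√70.90 + 2.39/√44.10) = 0.4026/(0.4026 + 0.3599) = 0.528.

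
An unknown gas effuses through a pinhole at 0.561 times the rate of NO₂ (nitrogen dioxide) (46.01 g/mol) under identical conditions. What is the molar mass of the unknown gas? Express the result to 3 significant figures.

146 g/mol

Graham's law gives rate_X/rate_NO₂ = √(M_NO₂/M_X).
0.561 = √(46.01/M_X)
M_X = 46.01 / 0.561² = 46.01 / 0.3147 = 146 g/mol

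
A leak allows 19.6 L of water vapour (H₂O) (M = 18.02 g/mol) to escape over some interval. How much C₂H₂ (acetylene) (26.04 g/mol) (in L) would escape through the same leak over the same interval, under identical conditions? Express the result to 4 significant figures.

16.30 L

By Graham's law, rate_C₂H₂/rate_H₂O = √(M_H₂O/M_C₂H₂) = √(18.02/26.04) = √0.6920 = 0.8319.
So the volume for C₂H₂ is 19.6 × 0.8319 = 16.30 L.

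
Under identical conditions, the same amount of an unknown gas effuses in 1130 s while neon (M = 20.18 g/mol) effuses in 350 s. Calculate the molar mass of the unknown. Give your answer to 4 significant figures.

Since effusion rate ∝ 1/√M, t_X/t_Ne = √(M_X/M_Ne).
1130/350 = 3.229 = √(M_X/20.18)
M_X = 20.18 × 3.229² = 20.18 × 10.42 = 210.3 g/mol

210.3 g/mol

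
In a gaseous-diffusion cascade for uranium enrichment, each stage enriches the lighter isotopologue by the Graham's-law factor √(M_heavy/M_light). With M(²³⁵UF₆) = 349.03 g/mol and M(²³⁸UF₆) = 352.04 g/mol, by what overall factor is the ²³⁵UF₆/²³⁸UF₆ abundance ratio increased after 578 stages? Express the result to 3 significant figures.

12.0

The single-stage factor is √(M_heavy/M_light), so 578 stages give [√(352.04/349.03)]^578 = (352.04/349.03)^(578/2).
= 1.00862^289 = 12.0.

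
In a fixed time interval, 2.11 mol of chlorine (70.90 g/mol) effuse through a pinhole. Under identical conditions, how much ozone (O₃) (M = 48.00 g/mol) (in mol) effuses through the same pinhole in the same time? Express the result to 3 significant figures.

2.56 mol

From Graham's law, rate_O₃/rate_Cl₂ = √(M_Cl₂/M_O₃) = √(70.90/48.00) = √1.477 = 1.215.
So the amount for O₃ is 2.11 × 1.215 = 2.56 mol.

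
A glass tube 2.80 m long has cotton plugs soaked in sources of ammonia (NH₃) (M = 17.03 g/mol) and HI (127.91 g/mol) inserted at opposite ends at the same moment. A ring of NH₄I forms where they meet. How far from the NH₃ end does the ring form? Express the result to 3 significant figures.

In equal time, each gas travels a distance ∝ its rate ∝ 1/√M, so d_NH₃/d_HI = √(M_HI/M_NH₃) = √(127.91/17.03) = 2.741.
With d_NH₃ + d_HI = 2.80 m, d_HI = 2.80/(1 + 2.741) = 0.7485 m.
d_NH₃ = 2.80 − 0.7485 = 2.05 m.

2.05 m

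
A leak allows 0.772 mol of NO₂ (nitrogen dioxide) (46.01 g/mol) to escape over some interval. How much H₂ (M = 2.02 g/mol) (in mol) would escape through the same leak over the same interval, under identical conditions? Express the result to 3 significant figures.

3.68 mol

Since effusion rate ∝ 1/√M, rate_H₂/rate_NO₂ = √(M_NO₂/M_H₂) = √(46.01/2.02) = √22.78 = 4.773.
So the amount for H₂ is 0.772 × 4.773 = 3.68 mol.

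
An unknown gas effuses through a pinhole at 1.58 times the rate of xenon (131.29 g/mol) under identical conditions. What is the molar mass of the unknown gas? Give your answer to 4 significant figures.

52.59 g/mol

Using Graham's law: rate_X/rate_Xe = √(M_Xe/M_X).
1.58 = √(131.29/M_X)
M_X = 131.29 / 1.58² = 131.29 / 2.496 = 52.59 g/mol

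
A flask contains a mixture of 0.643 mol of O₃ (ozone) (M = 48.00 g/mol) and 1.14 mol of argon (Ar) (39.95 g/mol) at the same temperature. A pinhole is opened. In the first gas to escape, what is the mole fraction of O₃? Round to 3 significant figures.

0.340

The effusion rate of species i is ∝ p_i/√M_i ∝ n_i/√M_i.
So x_O₃ in the escaping gas = (n_O₃/√M_O₃) / Σ(n_i/√M_i)
= (0.643/√48.00) / (0.643/√48.00 + 1.14/√39.95) = 0.09281/(0.09281 + 0.1804) = 0.340.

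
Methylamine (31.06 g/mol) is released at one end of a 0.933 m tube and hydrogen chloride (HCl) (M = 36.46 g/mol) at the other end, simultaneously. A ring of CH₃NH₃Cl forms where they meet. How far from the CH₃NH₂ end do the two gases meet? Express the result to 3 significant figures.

Distances travelled in equal time are proportional to diffusion rates, so d_CH₃NH₂/d_HCl = √(M_HCl/M_CH₃NH₂) = √(36.46/31.06) = 1.083.
With d_CH₃NH₂ + d_HCl = 0.933 m, d_HCl = 0.933/(1 + 1.083) = 0.4478 m.
d_CH₃NH₂ = 0.933 − 0.4478 = 0.485 m.

0.485 m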